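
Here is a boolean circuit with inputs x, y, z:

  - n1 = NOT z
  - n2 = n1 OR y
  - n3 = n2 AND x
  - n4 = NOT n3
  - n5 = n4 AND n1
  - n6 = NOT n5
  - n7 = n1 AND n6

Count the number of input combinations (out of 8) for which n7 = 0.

n7 = n1 AND n6 must be 0, so at least one of n1, n6 is 0.
Satisfying assignments:
  x=0, y=0, z=0
  x=0, y=0, z=1
  x=0, y=1, z=0
  x=0, y=1, z=1
  x=1, y=0, z=1
  x=1, y=1, z=1

6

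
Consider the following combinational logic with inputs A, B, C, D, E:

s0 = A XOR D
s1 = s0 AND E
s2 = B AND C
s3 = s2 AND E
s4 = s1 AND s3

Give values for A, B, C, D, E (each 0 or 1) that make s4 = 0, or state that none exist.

A=0, B=1, C=1, D=0, E=0

s4 = s1 AND s3 must be 0, so at least one of s1, s3 is 0.
Check with A=0, B=1, C=1, D=0, E=0:
s0 = A XOR D = 0 XOR 0 = 0
s1 = s0 AND E = 0 AND 0 = 0
s2 = B AND C = 1 AND 1 = 1
s3 = s2 AND E = 1 AND 0 = 0
s4 = s1 AND s3 = 0 AND 0 = 0
So s4 = 0 as required.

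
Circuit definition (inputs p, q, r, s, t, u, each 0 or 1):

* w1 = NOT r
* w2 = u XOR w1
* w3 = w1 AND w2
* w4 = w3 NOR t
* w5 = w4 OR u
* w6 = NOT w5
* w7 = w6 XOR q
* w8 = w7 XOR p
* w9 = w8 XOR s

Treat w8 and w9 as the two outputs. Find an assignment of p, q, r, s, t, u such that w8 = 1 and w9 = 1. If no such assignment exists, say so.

p=1, q=0, r=1, s=0, t=1, u=1

Check with p=1, q=0, r=1, s=0, t=1, u=1:
w1 = NOT r = NOT 1 = 0
w2 = u XOR w1 = 1 XOR 0 = 1
w3 = w1 AND w2 = 0 AND 1 = 0
w4 = w3 NOR t = 0 NOR 1 = 0
w5 = w4 OR u = 0 OR 1 = 1
w6 = NOT w5 = NOT 1 = 0
w7 = w6 XOR q = 0 XOR 0 = 0
w8 = w7 XOR p = 0 XOR 1 = 1
w9 = w8 XOR s = 1 XOR 0 = 1
So w8 = 1 and w9 = 1.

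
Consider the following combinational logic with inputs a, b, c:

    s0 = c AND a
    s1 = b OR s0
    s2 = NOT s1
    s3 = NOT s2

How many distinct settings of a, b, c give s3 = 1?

5

s3 = NOT s2 must be 1, so s2 = 0.
s2 = NOT s1 must be 0, so s1 = 1.
Satisfying assignments:
  a=0, b=1, c=0
  a=0, b=1, c=1
  a=1, b=0, c=1
  a=1, b=1, c=0
  a=1, b=1, c=1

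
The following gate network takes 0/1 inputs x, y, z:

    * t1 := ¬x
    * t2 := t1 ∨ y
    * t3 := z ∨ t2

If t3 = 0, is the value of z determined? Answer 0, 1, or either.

0

t3 = z ∨ t2 must be 0, so both z = 0 and t2 = 0.
t2 = t1 ∨ y must be 0, so both t1 = 0 and y = 0.
Every assignment with t3 = 0 has z = 0; there are 1 such assignment(s).
  x=1, y=0, z=0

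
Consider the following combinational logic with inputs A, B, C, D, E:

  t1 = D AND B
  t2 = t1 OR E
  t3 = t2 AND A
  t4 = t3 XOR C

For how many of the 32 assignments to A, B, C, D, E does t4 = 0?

16

t4 = t3 XOR C must be 0, so t3 and C are equal.
Enumerating the 32 input combinations, 16 give t4 = 0 and 16 give t4 = 1.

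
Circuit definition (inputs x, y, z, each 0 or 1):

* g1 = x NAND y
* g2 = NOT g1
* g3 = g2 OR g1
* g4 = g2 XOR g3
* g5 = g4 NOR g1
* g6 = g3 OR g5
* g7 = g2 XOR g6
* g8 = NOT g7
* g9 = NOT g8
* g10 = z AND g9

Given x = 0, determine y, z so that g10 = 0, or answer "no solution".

y=1, z=0

g10 = z AND g9 must be 0, so at least one of z, g9 is 0.
Check with x = 0 and y=1, z=0:
g1 = x NAND y = 0 NAND 1 = 1
g2 = NOT g1 = NOT 1 = 0
g3 = g2 OR g1 = 0 OR 1 = 1
g4 = g2 XOR g3 = 0 XOR 1 = 1
g5 = g4 NOR g1 = 1 NOR 1 = 0
g6 = g3 OR g5 = 1 OR 0 = 1
g7 = g2 XOR g6 = 0 XOR 1 = 1
g8 = NOT g7 = NOT 1 = 0
g9 = NOT g8 = NOT 0 = 1
g10 = z AND g9 = 0 AND 1 = 0
So g10 = 0.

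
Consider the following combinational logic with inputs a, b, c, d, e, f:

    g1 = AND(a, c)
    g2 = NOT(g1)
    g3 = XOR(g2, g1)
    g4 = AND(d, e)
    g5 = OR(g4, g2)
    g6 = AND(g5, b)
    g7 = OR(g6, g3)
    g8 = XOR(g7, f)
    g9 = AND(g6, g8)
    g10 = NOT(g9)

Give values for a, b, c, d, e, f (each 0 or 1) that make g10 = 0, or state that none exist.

g10 = NOT(g9) must be 0, so g9 = 1.
g9 = AND(g6, g8) must be 1, so both g6 = 1 and g8 = 1.
g6 = AND(g5, b) must be 1, so both g5 = 1 and b = 1.
Check with a=0, b=1, c=0, d=0, e=1, f=0:
g1 = AND(a, c) = AND(0, 0) = 0
g2 = NOT(g1) = NOT 0 = 1
g3 = XOR(g2, g1) = XOR(1, 0) = 1
g4 = AND(d, e) = AND(0, 1) = 0
g5 = OR(g4, g2) = OR(0, 1) = 1
g6 = AND(g5, b) = AND(1, 1) = 1
g7 = OR(g6, g3) = OR(1, 1) = 1
g8 = XOR(g7, f) = XOR(1, 0) = 1
g9 = AND(g6, g8) = AND(1, 1) = 1
g10 = NOT(g9) = NOT 1 = 0
So g10 = 0 as required.

a=0, b=1, c=0, d=0, e=1, f=0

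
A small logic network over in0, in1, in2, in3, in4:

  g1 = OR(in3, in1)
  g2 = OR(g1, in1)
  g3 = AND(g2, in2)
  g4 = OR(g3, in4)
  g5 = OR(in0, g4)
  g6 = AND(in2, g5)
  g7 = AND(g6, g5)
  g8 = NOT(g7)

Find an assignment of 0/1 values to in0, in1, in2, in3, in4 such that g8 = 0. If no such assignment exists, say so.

g8 = NOT(g7) must be 0, so g7 = 1.
g7 = AND(g6, g5) must be 1, so both g6 = 1 and g5 = 1.
g6 = AND(in2, g5) must be 1, so both in2 = 1 and g5 = 1.
Check with in0=1 in1=0 in2=1 in3=1 in4=0:
g1 = OR(in3, in1) = OR(1, 0) = 1
g2 = OR(g1, in1) = OR(1, 0) = 1
g3 = AND(g2, in2) = AND(1, 1) = 1
g4 = OR(g3, in4) = OR(1, 0) = 1
g5 = OR(in0, g4) = OR(1, 1) = 1
g6 = AND(in2, g5) = AND(1, 1) = 1
g7 = AND(g6, g5) = AND(1, 1) = 1
g8 = NOT(g7) = NOT 1 = 0
So g8 = 0 as required.

in0=1 in1=0 in2=1 in3=1 in4=0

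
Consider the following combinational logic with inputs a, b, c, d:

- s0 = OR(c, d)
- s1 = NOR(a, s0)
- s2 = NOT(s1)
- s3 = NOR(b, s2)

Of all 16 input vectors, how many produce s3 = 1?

1

s3 = NOR(b, s2) must be 1, so both b = 0 and s2 = 0.
Enumerating the 16 input combinations, 1 give s3 = 1 and 15 give s3 = 0.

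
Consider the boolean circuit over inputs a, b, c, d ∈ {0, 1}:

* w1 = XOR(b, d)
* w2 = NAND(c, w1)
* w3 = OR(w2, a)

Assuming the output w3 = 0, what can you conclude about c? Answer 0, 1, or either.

w3 = OR(w2, a) must be 0, so both w2 = 0 and a = 0.
w2 = NAND(c, w1) must be 0, so both c = 1 and w1 = 1.
Every assignment with w3 = 0 has c = 1; there are 2 such assignment(s).
  a=0, b=0, c=1, d=1
  a=0, b=1, c=1, d=0

1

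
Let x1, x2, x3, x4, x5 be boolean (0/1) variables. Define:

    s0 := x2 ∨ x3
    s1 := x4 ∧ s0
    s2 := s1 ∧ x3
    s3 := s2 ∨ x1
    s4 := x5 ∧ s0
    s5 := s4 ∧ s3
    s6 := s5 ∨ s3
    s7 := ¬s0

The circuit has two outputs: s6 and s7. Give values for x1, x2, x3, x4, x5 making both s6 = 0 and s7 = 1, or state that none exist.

x1=0, x2=0, x3=0, x4=0, x5=0

Check with x1=0, x2=0, x3=0, x4=0, x5=0:
s0 = x2 ∨ x3 = 0 ∨ 0 = 0
s1 = x4 ∧ s0 = 0 ∧ 0 = 0
s2 = s1 ∧ x3 = 0 ∧ 0 = 0
s3 = s2 ∨ x1 = 0 ∨ 0 = 0
s4 = x5 ∧ s0 = 0 ∧ 0 = 0
s5 = s4 ∧ s3 = 0 ∧ 0 = 0
s6 = s5 ∨ s3 = 0 ∨ 0 = 0
s7 = ¬s0 = ¬0 = 1
So s6 = 0 and s7 = 1.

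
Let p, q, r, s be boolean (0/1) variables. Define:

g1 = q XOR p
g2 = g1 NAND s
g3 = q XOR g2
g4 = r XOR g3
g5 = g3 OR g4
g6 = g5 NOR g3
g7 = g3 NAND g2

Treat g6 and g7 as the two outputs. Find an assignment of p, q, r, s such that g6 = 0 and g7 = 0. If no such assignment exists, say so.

p=1 q=0 r=0 s=0

Check with p=1 q=0 r=0 s=0:
g1 = q XOR p = 0 XOR 1 = 1
g2 = g1 NAND s = 1 NAND 0 = 1
g3 = q XOR g2 = 0 XOR 1 = 1
g4 = r XOR g3 = 0 XOR 1 = 1
g5 = g3 OR g4 = 1 OR 1 = 1
g6 = g5 NOR g3 = 1 NOR 1 = 0
g7 = g3 NAND g2 = 1 NAND 1 = 0
So g6 = 0 and g7 = 0.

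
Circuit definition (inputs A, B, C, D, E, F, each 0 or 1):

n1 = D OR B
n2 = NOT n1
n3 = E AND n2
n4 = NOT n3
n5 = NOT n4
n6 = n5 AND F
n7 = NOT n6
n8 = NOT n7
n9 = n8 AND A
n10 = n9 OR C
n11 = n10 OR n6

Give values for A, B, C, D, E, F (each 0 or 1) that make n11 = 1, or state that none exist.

A=1, B=0, C=1, D=0, E=1, F=1

n11 = n10 OR n6 must be 1, so at least one of n10, n6 is 1.
Check with A=1, B=0, C=1, D=0, E=1, F=1:
n1 = D OR B = 0 OR 0 = 0
n2 = NOT n1 = NOT 0 = 1
n3 = E AND n2 = 1 AND 1 = 1
n4 = NOT n3 = NOT 1 = 0
n5 = NOT n4 = NOT 0 = 1
n6 = n5 AND F = 1 AND 1 = 1
n7 = NOT n6 = NOT 1 = 0
n8 = NOT n7 = NOT 0 = 1
n9 = n8 AND A = 1 AND 1 = 1
n10 = n9 OR C = 1 OR 1 = 1
n11 = n10 OR n6 = 1 OR 1 = 1
So n11 = 1 as required.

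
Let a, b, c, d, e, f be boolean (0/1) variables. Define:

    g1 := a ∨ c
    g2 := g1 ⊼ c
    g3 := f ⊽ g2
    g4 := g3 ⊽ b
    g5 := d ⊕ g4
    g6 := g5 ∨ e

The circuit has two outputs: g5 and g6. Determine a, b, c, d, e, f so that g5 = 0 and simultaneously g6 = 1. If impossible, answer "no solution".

a=0, b=1, c=1, d=0, e=1, f=0

Check with a=0, b=1, c=1, d=0, e=1, f=0:
g1 = a ∨ c = 0 ∨ 1 = 1
g2 = g1 ⊼ c = 1 ⊼ 1 = 0
g3 = f ⊽ g2 = 0 ⊽ 0 = 1
g4 = g3 ⊽ b = 1 ⊽ 1 = 0
g5 = d ⊕ g4 = 0 ⊕ 0 = 0
g6 = g5 ∨ e = 0 ∨ 1 = 1
So g5 = 0 and g6 = 1.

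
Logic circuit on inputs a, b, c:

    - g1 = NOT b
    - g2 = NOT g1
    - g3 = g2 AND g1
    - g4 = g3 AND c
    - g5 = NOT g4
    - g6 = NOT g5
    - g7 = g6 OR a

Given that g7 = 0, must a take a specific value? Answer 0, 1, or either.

0

g7 = g6 OR a must be 0, so both g6 = 0 and a = 0.
g6 = NOT g5 must be 0, so g5 = 1.
g5 = NOT g4 must be 1, so g4 = 0.
Every assignment with g7 = 0 has a = 0; there are 4 such assignment(s).
  a=0, b=0, c=0
  a=0, b=0, c=1
  a=0, b=1, c=0
  a=0, b=1, c=1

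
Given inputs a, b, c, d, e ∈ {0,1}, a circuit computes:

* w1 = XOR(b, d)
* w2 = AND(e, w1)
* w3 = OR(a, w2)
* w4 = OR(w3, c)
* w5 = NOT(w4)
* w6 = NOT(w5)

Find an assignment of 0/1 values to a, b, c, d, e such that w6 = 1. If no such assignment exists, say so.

w6 = NOT(w5) must be 1, so w5 = 0.
w5 = NOT(w4) must be 0, so w4 = 1.
Check with a=0, b=1, c=0, d=0, e=1:
w1 = XOR(b, d) = XOR(1, 0) = 1
w2 = AND(e, w1) = AND(1, 1) = 1
w3 = OR(a, w2) = OR(0, 1) = 1
w4 = OR(w3, c) = OR(1, 0) = 1
w5 = NOT(w4) = NOT 1 = 0
w6 = NOT(w5) = NOT 0 = 1
So w6 = 1 as required.

a=0, b=1, c=0, d=0, e=1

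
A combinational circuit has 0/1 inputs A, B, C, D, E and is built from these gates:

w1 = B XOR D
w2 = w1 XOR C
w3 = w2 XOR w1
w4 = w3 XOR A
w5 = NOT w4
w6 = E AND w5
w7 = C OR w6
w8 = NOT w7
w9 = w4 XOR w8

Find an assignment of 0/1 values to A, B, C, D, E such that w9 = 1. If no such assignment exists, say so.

Check with A=0, B=0, C=0, D=0, E=0:
w1 = B XOR D = 0 XOR 0 = 0
w2 = w1 XOR C = 0 XOR 0 = 0
w3 = w2 XOR w1 = 0 XOR 0 = 0
w4 = w3 XOR A = 0 XOR 0 = 0
w5 = NOT w4 = NOT 0 = 1
w6 = E AND w5 = 0 AND 1 = 0
w7 = C OR w6 = 0 OR 0 = 0
w8 = NOT w7 = NOT 0 = 1
w9 = w4 XOR w8 = 0 XOR 1 = 1
So w9 = 1 as required.

A=0, B=0, C=0, D=0, E=0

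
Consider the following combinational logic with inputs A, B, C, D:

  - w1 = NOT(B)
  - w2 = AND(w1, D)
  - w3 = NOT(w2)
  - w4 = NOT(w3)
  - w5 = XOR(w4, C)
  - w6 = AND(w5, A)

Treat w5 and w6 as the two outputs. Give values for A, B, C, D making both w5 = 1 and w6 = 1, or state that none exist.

A=1, B=0, C=0, D=1

Check with A=1, B=0, C=0, D=1:
w1 = NOT(B) = NOT 0 = 1
w2 = AND(w1, D) = AND(1, 1) = 1
w3 = NOT(w2) = NOT 1 = 0
w4 = NOT(w3) = NOT 0 = 1
w5 = XOR(w4, C) = XOR(1, 0) = 1
w6 = AND(w5, A) = AND(1, 1) = 1
So w5 = 1 and w6 = 1.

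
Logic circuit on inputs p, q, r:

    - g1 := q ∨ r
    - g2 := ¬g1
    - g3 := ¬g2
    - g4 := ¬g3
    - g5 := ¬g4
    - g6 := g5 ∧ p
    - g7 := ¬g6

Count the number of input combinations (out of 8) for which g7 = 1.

g7 = ¬g6 must be 1, so g6 = 0.
g6 = g5 ∧ p must be 0, so at least one of g5, p is 0.
Satisfying assignments:
  p=0, q=0, r=0
  p=0, q=0, r=1
  p=0, q=1, r=0
  p=0, q=1, r=1
  p=1, q=0, r=0

5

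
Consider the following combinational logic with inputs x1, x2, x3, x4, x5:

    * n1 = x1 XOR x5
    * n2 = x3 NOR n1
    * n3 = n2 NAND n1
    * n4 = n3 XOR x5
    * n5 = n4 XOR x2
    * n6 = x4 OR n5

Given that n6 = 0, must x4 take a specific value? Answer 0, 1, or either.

0

n6 = x4 OR n5 must be 0, so both x4 = 0 and n5 = 0.
n5 = n4 XOR x2 must be 0, so n4 and x2 are equal.
Every assignment with n6 = 0 has x4 = 0; there are 8 such assignment(s).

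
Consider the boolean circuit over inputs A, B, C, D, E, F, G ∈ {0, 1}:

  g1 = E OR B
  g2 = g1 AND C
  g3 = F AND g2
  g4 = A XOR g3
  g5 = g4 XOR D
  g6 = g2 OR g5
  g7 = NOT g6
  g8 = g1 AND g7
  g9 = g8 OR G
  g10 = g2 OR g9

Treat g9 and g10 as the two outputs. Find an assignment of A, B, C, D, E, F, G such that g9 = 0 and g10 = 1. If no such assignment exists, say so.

Check with A=1 B=1 C=1 D=1 E=0 F=1 G=0:
g1 = E OR B = 0 OR 1 = 1
g2 = g1 AND C = 1 AND 1 = 1
g3 = F AND g2 = 1 AND 1 = 1
g4 = A XOR g3 = 1 XOR 1 = 0
g5 = g4 XOR D = 0 XOR 1 = 1
g6 = g2 OR g5 = 1 OR 1 = 1
g7 = NOT g6 = NOT 1 = 0
g8 = g1 AND g7 = 1 AND 0 = 0
g9 = g8 OR G = 0 OR 0 = 0
g10 = g2 OR g9 = 1 OR 0 = 1
So g9 = 0 and g10 = 1.

A=1 B=1 C=1 D=1 E=0 F=1 G=0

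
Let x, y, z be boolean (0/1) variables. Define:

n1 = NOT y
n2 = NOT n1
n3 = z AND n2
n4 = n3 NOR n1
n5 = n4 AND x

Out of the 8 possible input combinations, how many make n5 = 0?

7

n5 = n4 AND x must be 0, so at least one of n4, x is 0.
Enumerating the 8 input combinations, 7 give n5 = 0 and 1 give n5 = 1.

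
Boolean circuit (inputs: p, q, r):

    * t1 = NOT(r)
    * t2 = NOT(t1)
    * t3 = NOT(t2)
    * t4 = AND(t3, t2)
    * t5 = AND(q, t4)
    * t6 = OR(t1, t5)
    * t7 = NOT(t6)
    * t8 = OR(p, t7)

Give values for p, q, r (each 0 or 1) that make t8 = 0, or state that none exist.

t8 = OR(p, t7) must be 0, so both p = 0 and t7 = 0.
Check with p=0 q=1 r=0:
t1 = NOT(r) = NOT 0 = 1
t2 = NOT(t1) = NOT 1 = 0
t3 = NOT(t2) = NOT 0 = 1
t4 = AND(t3, t2) = AND(1, 0) = 0
t5 = AND(q, t4) = AND(1, 0) = 0
t6 = OR(t1, t5) = OR(1, 0) = 1
t7 = NOT(t6) = NOT 1 = 0
t8 = OR(p, t7) = OR(0, 0) = 0
So t8 = 0 as required.

p=0 q=1 r=0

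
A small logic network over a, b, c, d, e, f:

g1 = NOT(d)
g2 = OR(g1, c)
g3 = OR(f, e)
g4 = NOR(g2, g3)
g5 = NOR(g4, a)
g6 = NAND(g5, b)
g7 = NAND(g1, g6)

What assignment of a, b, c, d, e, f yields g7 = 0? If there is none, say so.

g7 = NAND(g1, g6) must be 0, so both g1 = 1 and g6 = 1.
g1 = NOT(d) must be 1, so d = 0.
Check with a=1 b=0 c=0 d=0 e=1 f=1:
g1 = NOT(d) = NOT 0 = 1
g2 = OR(g1, c) = OR(1, 0) = 1
g3 = OR(f, e) = OR(1, 1) = 1
g4 = NOR(g2, g3) = NOR(1, 1) = 0
g5 = NOR(g4, a) = NOR(0, 1) = 0
g6 = NAND(g5, b) = NAND(0, 0) = 1
g7 = NAND(g1, g6) = NAND(1, 1) = 0
So g7 = 0 as required.

a=1 b=0 c=0 d=0 e=1 f=1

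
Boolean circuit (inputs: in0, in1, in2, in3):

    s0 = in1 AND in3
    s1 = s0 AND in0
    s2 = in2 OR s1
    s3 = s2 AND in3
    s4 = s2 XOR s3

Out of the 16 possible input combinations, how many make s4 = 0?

s4 = s2 XOR s3 must be 0, so s2 and s3 are equal.
Enumerating the 16 input combinations, 12 give s4 = 0 and 4 give s4 = 1.

12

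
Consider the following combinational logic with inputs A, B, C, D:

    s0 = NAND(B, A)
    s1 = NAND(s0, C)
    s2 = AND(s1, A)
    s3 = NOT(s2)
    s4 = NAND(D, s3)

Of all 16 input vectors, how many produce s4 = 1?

s4 = NAND(D, s3) must be 1, so at least one of D, s3 is 0.
Enumerating the 16 input combinations, 11 give s4 = 1 and 5 give s4 = 0.

11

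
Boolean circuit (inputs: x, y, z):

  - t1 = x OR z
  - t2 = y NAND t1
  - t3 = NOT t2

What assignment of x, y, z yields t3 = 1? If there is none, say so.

t3 = NOT t2 must be 1, so t2 = 0.
Check with x=0, y=1, z=1:
t1 = x OR z = 0 OR 1 = 1
t2 = y NAND t1 = 1 NAND 1 = 0
t3 = NOT t2 = NOT 0 = 1
So t3 = 1 as required.

x=0, y=1, z=1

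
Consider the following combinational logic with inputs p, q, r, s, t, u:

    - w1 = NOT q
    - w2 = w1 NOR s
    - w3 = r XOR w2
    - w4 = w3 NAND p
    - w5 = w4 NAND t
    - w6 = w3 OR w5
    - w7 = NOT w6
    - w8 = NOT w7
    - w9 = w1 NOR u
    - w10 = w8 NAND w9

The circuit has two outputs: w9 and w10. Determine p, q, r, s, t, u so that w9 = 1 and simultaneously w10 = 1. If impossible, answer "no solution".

p=0, q=1, r=0, s=1, t=1, u=0

Check with p=0, q=1, r=0, s=1, t=1, u=0:
w1 = NOT q = NOT 1 = 0
w2 = w1 NOR s = 0 NOR 1 = 0
w3 = r XOR w2 = 0 XOR 0 = 0
w4 = w3 NAND p = 0 NAND 0 = 1
w5 = w4 NAND t = 1 NAND 1 = 0
w6 = w3 OR w5 = 0 OR 0 = 0
w7 = NOT w6 = NOT 0 = 1
w8 = NOT w7 = NOT 1 = 0
w9 = w1 NOR u = 0 NOR 0 = 1
w10 = w8 NAND w9 = 0 NAND 1 = 1
So w9 = 1 and w10 = 1.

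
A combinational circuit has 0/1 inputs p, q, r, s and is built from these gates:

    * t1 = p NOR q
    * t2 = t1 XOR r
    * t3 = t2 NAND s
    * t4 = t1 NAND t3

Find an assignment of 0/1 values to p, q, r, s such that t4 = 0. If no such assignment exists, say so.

t4 = t1 NAND t3 must be 0, so both t1 = 1 and t3 = 1.
t1 = p NOR q must be 1, so both p = 0 and q = 0.
Check with p=0, q=0, r=1, s=1:
t1 = p NOR q = 0 NOR 0 = 1
t2 = t1 XOR r = 1 XOR 1 = 0
t3 = t2 NAND s = 0 NAND 1 = 1
t4 = t1 NAND t3 = 1 NAND 1 = 0
So t4 = 0 as required.

p=0, q=0, r=1, s=1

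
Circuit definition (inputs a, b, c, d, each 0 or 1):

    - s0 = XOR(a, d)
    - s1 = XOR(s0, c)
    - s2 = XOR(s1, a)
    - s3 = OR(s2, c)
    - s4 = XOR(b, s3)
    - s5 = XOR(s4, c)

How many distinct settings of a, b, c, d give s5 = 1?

8

s5 = XOR(s4, c) must be 1, so s4 and c differ.
Enumerating the 16 input combinations, 8 give s5 = 1 and 8 give s5 = 0.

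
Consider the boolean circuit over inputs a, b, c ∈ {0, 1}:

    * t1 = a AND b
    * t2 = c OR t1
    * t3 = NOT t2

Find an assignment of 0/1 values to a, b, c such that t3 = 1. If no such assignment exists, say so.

a=0, b=1, c=0

t3 = NOT t2 must be 1, so t2 = 0.
t2 = c OR t1 must be 0, so both c = 0 and t1 = 0.
t1 = a AND b must be 0, so at least one of a, b is 0.
Check with a=0, b=1, c=0:
t1 = a AND b = 0 AND 1 = 0
t2 = c OR t1 = 0 OR 0 = 0
t3 = NOT t2 = NOT 0 = 1
So t3 = 1 as required.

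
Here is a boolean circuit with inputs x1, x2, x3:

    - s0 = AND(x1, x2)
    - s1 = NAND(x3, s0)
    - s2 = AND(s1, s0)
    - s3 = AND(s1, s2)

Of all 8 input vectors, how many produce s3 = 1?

s3 = AND(s1, s2) must be 1, so both s1 = 1 and s2 = 1.
s1 = NAND(x3, s0) must be 1, so at least one of x3, s0 is 0.
s2 = AND(s1, s0) must be 1, so both s1 = 1 and s0 = 1.
Satisfying assignments:
  x1=1, x2=1, x3=0

1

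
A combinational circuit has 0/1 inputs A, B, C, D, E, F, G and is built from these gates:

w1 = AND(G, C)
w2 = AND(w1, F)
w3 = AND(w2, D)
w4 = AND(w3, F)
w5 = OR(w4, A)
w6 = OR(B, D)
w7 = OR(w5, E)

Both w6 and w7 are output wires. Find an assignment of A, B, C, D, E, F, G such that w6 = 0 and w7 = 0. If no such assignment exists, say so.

Check with A=0, B=0, C=0, D=0, E=0, F=1, G=0:
w1 = AND(G, C) = AND(0, 0) = 0
w2 = AND(w1, F) = AND(0, 1) = 0
w3 = AND(w2, D) = AND(0, 0) = 0
w4 = AND(w3, F) = AND(0, 1) = 0
w5 = OR(w4, A) = OR(0, 0) = 0
w6 = OR(B, D) = OR(0, 0) = 0
w7 = OR(w5, E) = OR(0, 0) = 0
So w6 = 0 and w7 = 0.

A=0, B=0, C=0, D=0, E=0, F=1, G=0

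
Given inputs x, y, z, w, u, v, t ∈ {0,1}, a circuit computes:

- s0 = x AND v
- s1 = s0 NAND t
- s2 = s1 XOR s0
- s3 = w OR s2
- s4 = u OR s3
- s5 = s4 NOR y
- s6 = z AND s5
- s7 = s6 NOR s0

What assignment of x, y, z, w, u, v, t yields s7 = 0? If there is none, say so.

x=1, y=1, z=0, w=1, u=0, v=1, t=1

s7 = s6 NOR s0 must be 0, so at least one of s6, s0 is 1.
Check with x=1, y=1, z=0, w=1, u=0, v=1, t=1:
s0 = x AND v = 1 AND 1 = 1
s1 = s0 NAND t = 1 NAND 1 = 0
s2 = s1 XOR s0 = 0 XOR 1 = 1
s3 = w OR s2 = 1 OR 1 = 1
s4 = u OR s3 = 0 OR 1 = 1
s5 = s4 NOR y = 1 NOR 1 = 0
s6 = z AND s5 = 0 AND 0 = 0
s7 = s6 NOR s0 = 0 NOR 1 = 0
So s7 = 0 as required.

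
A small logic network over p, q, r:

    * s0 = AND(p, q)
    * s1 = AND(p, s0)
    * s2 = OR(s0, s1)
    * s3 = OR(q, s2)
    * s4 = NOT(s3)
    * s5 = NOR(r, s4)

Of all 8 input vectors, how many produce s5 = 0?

s5 = NOR(r, s4) must be 0, so at least one of r, s4 is 1.
Satisfying assignments:
  p=0, q=0, r=0
  p=0, q=0, r=1
  p=0, q=1, r=1
  p=1, q=0, r=0
  p=1, q=0, r=1
  p=1, q=1, r=1

6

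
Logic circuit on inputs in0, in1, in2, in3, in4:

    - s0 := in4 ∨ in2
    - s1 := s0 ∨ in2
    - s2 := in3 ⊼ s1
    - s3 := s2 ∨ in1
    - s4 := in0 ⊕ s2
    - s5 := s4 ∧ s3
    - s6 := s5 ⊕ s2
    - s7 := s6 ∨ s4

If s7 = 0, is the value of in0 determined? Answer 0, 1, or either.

0

s7 = s6 ∨ s4 must be 0, so both s6 = 0 and s4 = 0.
Every assignment with s7 = 0 has in0 = 0; there are 6 such assignment(s).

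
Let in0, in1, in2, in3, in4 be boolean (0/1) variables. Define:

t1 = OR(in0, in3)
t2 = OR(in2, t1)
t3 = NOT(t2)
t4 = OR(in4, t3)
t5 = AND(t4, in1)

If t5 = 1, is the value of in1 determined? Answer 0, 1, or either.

1

t5 = AND(t4, in1) must be 1, so both t4 = 1 and in1 = 1.
Every assignment with t5 = 1 has in1 = 1; there are 9 such assignment(s).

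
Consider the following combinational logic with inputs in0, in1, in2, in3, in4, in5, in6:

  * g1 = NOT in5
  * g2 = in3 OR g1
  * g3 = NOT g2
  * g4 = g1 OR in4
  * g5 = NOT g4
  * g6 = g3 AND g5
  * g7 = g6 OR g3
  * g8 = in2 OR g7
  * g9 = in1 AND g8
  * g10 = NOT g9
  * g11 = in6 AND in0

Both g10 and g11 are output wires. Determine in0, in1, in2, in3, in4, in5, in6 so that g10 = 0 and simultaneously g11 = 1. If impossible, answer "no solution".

in0=1 in1=1 in2=1 in3=0 in4=1 in5=1 in6=1

Check with in0=1 in1=1 in2=1 in3=0 in4=1 in5=1 in6=1:
g1 = NOT in5 = NOT 1 = 0
g2 = in3 OR g1 = 0 OR 0 = 0
g3 = NOT g2 = NOT 0 = 1
g4 = g1 OR in4 = 0 OR 1 = 1
g5 = NOT g4 = NOT 1 = 0
g6 = g3 AND g5 = 1 AND 0 = 0
g7 = g6 OR g3 = 0 OR 1 = 1
g8 = in2 OR g7 = 1 OR 1 = 1
g9 = in1 AND g8 = 1 AND 1 = 1
g10 = NOT g9 = NOT 1 = 0
g11 = in6 AND in0 = 1 AND 1 = 1
So g10 = 0 and g11 = 1.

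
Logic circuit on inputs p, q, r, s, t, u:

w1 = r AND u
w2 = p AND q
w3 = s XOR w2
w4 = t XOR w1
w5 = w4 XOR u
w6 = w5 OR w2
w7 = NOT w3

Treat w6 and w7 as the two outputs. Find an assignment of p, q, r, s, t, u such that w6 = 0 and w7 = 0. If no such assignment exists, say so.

Check with p=1, q=0, r=0, s=1, t=1, u=1:
w1 = r AND u = 0 AND 1 = 0
w2 = p AND q = 1 AND 0 = 0
w3 = s XOR w2 = 1 XOR 0 = 1
w4 = t XOR w1 = 1 XOR 0 = 1
w5 = w4 XOR u = 1 XOR 1 = 0
w6 = w5 OR w2 = 0 OR 0 = 0
w7 = NOT w3 = NOT 1 = 0
So w6 = 0 and w7 = 0.

p=1, q=0, r=0, s=1, t=1, u=1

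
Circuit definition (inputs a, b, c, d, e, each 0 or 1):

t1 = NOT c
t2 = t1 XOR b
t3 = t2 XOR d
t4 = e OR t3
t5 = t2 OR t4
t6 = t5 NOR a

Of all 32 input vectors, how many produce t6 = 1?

2

t6 = t5 NOR a must be 1, so both t5 = 0 and a = 0.
t5 = t2 OR t4 must be 0, so both t2 = 0 and t4 = 0.
Enumerating the 32 input combinations, 2 give t6 = 1 and 30 give t6 = 0.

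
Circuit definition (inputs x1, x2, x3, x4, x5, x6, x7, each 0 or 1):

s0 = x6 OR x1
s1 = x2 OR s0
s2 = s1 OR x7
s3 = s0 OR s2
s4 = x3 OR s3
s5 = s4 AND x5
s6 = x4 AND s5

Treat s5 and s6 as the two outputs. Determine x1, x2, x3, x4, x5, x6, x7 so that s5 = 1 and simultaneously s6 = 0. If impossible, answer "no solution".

x1=1 x2=1 x3=0 x4=0 x5=1 x6=1 x7=0

Check with x1=1 x2=1 x3=0 x4=0 x5=1 x6=1 x7=0:
s0 = x6 OR x1 = 1 OR 1 = 1
s1 = x2 OR s0 = 1 OR 1 = 1
s2 = s1 OR x7 = 1 OR 0 = 1
s3 = s0 OR s2 = 1 OR 1 = 1
s4 = x3 OR s3 = 0 OR 1 = 1
s5 = s4 AND x5 = 1 AND 1 = 1
s6 = x4 AND s5 = 0 AND 1 = 0
So s5 = 1 and s6 = 0.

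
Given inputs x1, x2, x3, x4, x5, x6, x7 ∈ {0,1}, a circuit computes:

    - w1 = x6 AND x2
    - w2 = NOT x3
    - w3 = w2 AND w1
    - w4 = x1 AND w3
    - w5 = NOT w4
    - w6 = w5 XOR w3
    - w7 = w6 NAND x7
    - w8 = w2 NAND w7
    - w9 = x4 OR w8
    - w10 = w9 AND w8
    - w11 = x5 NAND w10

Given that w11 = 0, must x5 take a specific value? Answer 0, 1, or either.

w11 = x5 NAND w10 must be 0, so both x5 = 1 and w10 = 1.
Every assignment with w11 = 0 has x5 = 1; there are 46 such assignment(s).

1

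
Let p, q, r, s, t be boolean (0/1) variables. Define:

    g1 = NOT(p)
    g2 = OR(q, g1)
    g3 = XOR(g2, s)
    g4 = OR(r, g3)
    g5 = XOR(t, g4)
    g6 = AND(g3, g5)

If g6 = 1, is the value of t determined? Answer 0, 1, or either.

g6 = AND(g3, g5) must be 1, so both g3 = 1 and g5 = 1.
Every assignment with g6 = 1 has t = 0; there are 8 such assignment(s).

0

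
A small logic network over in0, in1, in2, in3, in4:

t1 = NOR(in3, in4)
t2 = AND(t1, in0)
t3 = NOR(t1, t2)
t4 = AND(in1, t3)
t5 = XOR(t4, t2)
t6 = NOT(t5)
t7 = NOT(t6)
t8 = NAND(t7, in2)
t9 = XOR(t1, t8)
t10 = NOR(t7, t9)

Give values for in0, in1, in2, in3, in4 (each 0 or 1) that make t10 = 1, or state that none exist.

in0=0 in1=0 in2=0 in3=0 in4=0

t10 = NOR(t7, t9) must be 1, so both t7 = 0 and t9 = 0.
t7 = NOT(t6) must be 0, so t6 = 1.
t9 = XOR(t1, t8) must be 0, so t1 and t8 are equal.
Check with in0=0 in1=0 in2=0 in3=0 in4=0:
t1 = NOR(in3, in4) = NOR(0, 0) = 1
t2 = AND(t1, in0) = AND(1, 0) = 0
t3 = NOR(t1, t2) = NOR(1, 0) = 0
t4 = AND(in1, t3) = AND(0, 0) = 0
t5 = XOR(t4, t2) = XOR(0, 0) = 0
t6 = NOT(t5) = NOT 0 = 1
t7 = NOT(t6) = NOT 1 = 0
t8 = NAND(t7, in2) = NAND(0, 0) = 1
t9 = XOR(t1, t8) = XOR(1, 1) = 0
t10 = NOR(t7, t9) = NOR(0, 0) = 1
So t10 = 1 as required.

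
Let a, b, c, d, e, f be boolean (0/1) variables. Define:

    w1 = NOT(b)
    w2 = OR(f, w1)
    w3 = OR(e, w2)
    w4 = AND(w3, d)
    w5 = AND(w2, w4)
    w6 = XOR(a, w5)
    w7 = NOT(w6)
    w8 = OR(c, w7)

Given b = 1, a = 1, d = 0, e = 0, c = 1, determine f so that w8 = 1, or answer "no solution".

Check with b = 1, a = 1, d = 0, e = 0, c = 1 and f=1:
w1 = NOT(b) = NOT 1 = 0
w2 = OR(f, w1) = OR(1, 0) = 1
w3 = OR(e, w2) = OR(0, 1) = 1
w4 = AND(w3, d) = AND(1, 0) = 0
w5 = AND(w2, w4) = AND(1, 0) = 0
w6 = XOR(a, w5) = XOR(1, 0) = 1
w7 = NOT(w6) = NOT 1 = 0
w8 = OR(c, w7) = OR(1, 0) = 1
So w8 = 1.

f=1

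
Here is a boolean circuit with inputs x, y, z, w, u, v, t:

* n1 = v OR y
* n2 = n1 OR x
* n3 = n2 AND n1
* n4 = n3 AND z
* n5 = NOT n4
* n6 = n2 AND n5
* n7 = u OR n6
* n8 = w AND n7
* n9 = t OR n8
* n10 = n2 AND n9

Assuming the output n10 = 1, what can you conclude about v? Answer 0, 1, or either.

either

Both values of v occur among assignments with n10 = 1:
  v=0: x=0, y=1, z=0, w=0, u=0, v=0, t=1
  v=1: x=0, y=0, z=0, w=0, u=0, v=1, t=1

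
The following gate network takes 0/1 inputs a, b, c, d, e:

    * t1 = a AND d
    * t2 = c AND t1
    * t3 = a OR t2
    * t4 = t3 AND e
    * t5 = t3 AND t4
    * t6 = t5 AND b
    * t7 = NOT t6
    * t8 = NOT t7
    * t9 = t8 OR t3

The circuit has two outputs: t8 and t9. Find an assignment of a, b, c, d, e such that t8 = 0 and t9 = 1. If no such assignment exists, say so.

a=1, b=1, c=1, d=0, e=0

Check with a=1, b=1, c=1, d=0, e=0:
t1 = a AND d = 1 AND 0 = 0
t2 = c AND t1 = 1 AND 0 = 0
t3 = a OR t2 = 1 OR 0 = 1
t4 = t3 AND e = 1 AND 0 = 0
t5 = t3 AND t4 = 1 AND 0 = 0
t6 = t5 AND b = 0 AND 1 = 0
t7 = NOT t6 = NOT 0 = 1
t8 = NOT t7 = NOT 1 = 0
t9 = t8 OR t3 = 0 OR 1 = 1
So t8 = 0 and t9 = 1.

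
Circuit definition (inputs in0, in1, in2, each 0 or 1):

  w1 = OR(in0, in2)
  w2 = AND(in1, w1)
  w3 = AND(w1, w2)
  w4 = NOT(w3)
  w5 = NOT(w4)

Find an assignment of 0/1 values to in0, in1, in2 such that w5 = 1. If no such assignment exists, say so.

in0=1 in1=1 in2=0

Check with in0=1 in1=1 in2=0:
w1 = OR(in0, in2) = OR(1, 0) = 1
w2 = AND(in1, w1) = AND(1, 1) = 1
w3 = AND(w1, w2) = AND(1, 1) = 1
w4 = NOT(w3) = NOT 1 = 0
w5 = NOT(w4) = NOT 0 = 1
So w5 = 1 as required.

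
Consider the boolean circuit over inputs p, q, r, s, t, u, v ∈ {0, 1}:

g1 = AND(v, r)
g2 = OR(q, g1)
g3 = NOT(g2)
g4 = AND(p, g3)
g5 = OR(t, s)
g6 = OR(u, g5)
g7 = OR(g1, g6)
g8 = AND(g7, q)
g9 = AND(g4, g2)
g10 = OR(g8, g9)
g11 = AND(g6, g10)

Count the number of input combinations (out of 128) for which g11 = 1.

56

g11 = AND(g6, g10) must be 1, so both g6 = 1 and g10 = 1.
g6 = OR(u, g5) must be 1, so at least one of u, g5 is 1.
Enumerating the 128 input combinations, 56 give g11 = 1 and 72 give g11 = 0.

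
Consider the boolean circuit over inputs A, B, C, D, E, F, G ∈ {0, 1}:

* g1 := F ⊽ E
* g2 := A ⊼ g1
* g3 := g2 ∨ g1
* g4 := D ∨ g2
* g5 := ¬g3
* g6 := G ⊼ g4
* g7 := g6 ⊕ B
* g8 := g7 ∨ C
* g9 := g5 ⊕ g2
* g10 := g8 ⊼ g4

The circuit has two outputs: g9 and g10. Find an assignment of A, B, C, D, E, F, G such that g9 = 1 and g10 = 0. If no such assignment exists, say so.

A=0 B=1 C=1 D=1 E=1 F=1 G=0

Check with A=0 B=1 C=1 D=1 E=1 F=1 G=0:
g1 = F ⊽ E = 1 ⊽ 1 = 0
g2 = A ⊼ g1 = 0 ⊼ 0 = 1
g3 = g2 ∨ g1 = 1 ∨ 0 = 1
g4 = D ∨ g2 = 1 ∨ 1 = 1
g5 = ¬g3 = ¬1 = 0
g6 = G ⊼ g4 = 0 ⊼ 1 = 1
g7 = g6 ⊕ B = 1 ⊕ 1 = 0
g8 = g7 ∨ C = 0 ∨ 1 = 1
g9 = g5 ⊕ g2 = 0 ⊕ 1 = 1
g10 = g8 ⊼ g4 = 1 ⊼ 1 = 0
So g9 = 1 and g10 = 0.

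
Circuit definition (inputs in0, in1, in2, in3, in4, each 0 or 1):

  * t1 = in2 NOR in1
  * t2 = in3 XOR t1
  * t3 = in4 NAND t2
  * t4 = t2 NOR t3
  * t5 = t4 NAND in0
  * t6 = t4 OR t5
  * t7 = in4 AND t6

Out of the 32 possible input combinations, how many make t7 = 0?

t7 = in4 AND t6 must be 0, so at least one of in4, t6 is 0.
Enumerating the 32 input combinations, 16 give t7 = 0 and 16 give t7 = 1.

16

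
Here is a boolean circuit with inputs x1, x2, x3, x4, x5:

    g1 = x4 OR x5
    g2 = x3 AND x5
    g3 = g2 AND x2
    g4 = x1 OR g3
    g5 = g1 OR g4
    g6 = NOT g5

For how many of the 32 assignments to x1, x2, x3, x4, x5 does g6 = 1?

g6 = NOT g5 must be 1, so g5 = 0.
g5 = g1 OR g4 must be 0, so both g1 = 0 and g4 = 0.
g1 = x4 OR x5 must be 0, so both x4 = 0 and x5 = 0.
Satisfying assignments:
  x1=0, x2=0, x3=0, x4=0, x5=0
  x1=0, x2=0, x3=1, x4=0, x5=0
  x1=0, x2=1, x3=0, x4=0, x5=0
  x1=0, x2=1, x3=1, x4=0, x5=0

4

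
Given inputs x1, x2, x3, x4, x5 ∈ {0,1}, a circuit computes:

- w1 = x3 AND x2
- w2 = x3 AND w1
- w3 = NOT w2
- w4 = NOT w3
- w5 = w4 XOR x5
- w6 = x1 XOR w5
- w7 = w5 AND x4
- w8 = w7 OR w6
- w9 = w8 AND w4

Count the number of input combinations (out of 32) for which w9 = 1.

5

w9 = w8 AND w4 must be 1, so both w8 = 1 and w4 = 1.
Enumerating the 32 input combinations, 5 give w9 = 1 and 27 give w9 = 0.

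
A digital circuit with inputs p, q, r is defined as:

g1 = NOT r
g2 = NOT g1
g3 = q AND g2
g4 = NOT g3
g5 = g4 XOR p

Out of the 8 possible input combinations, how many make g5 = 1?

g5 = g4 XOR p must be 1, so g4 and p differ.
Satisfying assignments:
  p=0, q=0, r=0
  p=0, q=0, r=1
  p=0, q=1, r=0
  p=1, q=1, r=1

4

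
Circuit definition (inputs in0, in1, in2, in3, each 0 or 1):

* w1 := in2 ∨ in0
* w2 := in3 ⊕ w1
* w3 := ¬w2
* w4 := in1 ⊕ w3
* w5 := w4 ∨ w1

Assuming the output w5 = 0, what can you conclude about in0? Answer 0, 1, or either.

w5 = w4 ∨ w1 must be 0, so both w4 = 0 and w1 = 0.
w4 = in1 ⊕ w3 must be 0, so in1 and w3 are equal.
w1 = in2 ∨ in0 must be 0, so both in2 = 0 and in0 = 0.
Every assignment with w5 = 0 has in0 = 0; there are 2 such assignment(s).
  in0=0, in1=0, in2=0, in3=1
  in0=0, in1=1, in2=0, in3=0

0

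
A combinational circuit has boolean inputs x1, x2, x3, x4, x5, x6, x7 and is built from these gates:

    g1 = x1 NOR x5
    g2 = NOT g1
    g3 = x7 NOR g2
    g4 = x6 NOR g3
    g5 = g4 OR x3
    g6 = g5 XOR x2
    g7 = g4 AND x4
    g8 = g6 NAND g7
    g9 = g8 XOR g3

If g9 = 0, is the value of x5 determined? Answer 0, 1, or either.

Both values of x5 occur among assignments with g9 = 0:
  x5=0: x1=0, x2=0, x3=0, x4=0, x5=0, x6=0, x7=0
  x5=1: x1=0, x2=0, x3=0, x4=1, x5=1, x6=0, x7=0

either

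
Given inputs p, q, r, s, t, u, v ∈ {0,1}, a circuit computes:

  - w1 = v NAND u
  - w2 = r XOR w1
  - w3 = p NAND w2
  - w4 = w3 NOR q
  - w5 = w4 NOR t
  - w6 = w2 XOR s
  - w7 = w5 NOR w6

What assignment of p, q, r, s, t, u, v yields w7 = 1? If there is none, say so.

p=1, q=1, r=0, s=1, t=1, u=1, v=0

w7 = w5 NOR w6 must be 1, so both w5 = 0 and w6 = 0.
w5 = w4 NOR t must be 0, so at least one of w4, t is 1.
Check with p=1, q=1, r=0, s=1, t=1, u=1, v=0:
w1 = v NAND u = 0 NAND 1 = 1
w2 = r XOR w1 = 0 XOR 1 = 1
w3 = p NAND w2 = 1 NAND 1 = 0
w4 = w3 NOR q = 0 NOR 1 = 0
w5 = w4 NOR t = 0 NOR 1 = 0
w6 = w2 XOR s = 1 XOR 1 = 0
w7 = w5 NOR w6 = 0 NOR 0 = 1
So w7 = 1 as required.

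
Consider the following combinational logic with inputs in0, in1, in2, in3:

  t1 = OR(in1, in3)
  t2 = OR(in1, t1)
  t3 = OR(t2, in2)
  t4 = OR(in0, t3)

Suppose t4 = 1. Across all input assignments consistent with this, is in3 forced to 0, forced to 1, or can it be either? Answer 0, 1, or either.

Both values of in3 occur among assignments with t4 = 1:
  in3=0: in0=0, in1=0, in2=1, in3=0
  in3=1: in0=0, in1=0, in2=0, in3=1

either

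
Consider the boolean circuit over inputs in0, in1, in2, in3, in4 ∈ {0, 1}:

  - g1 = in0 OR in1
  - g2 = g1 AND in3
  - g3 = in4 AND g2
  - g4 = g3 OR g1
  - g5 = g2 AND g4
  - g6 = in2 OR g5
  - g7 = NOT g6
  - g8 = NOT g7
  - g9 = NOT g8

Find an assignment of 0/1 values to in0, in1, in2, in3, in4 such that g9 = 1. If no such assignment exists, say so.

in0=1 in1=1 in2=0 in3=0 in4=0

g9 = NOT g8 must be 1, so g8 = 0.
g8 = NOT g7 must be 0, so g7 = 1.
Check with in0=1 in1=1 in2=0 in3=0 in4=0:
g1 = in0 OR in1 = 1 OR 1 = 1
g2 = g1 AND in3 = 1 AND 0 = 0
g3 = in4 AND g2 = 0 AND 0 = 0
g4 = g3 OR g1 = 0 OR 1 = 1
g5 = g2 AND g4 = 0 AND 1 = 0
g6 = in2 OR g5 = 0 OR 0 = 0
g7 = NOT g6 = NOT 0 = 1
g8 = NOT g7 = NOT 1 = 0
g9 = NOT g8 = NOT 0 = 1
So g9 = 1 as required.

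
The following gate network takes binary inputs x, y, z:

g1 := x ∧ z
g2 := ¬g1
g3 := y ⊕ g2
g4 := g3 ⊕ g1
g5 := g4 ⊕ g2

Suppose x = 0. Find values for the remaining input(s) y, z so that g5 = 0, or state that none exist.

y=0, z=1

g5 = g4 ⊕ g2 must be 0, so g4 and g2 are equal.
Check with x = 0 and y=0, z=1:
g1 = x ∧ z = 0 ∧ 1 = 0
g2 = ¬g1 = ¬0 = 1
g3 = y ⊕ g2 = 0 ⊕ 1 = 1
g4 = g3 ⊕ g1 = 1 ⊕ 0 = 1
g5 = g4 ⊕ g2 = 1 ⊕ 1 = 0
So g5 = 0.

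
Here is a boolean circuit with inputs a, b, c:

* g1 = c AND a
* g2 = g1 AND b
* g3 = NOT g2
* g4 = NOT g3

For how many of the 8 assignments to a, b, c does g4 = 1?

1

g4 = NOT g3 must be 1, so g3 = 0.
g3 = NOT g2 must be 0, so g2 = 1.
Satisfying assignments:
  a=1, b=1, c=1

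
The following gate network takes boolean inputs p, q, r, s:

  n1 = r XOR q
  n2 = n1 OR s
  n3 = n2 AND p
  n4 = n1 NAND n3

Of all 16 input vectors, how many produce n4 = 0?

4

n4 = n1 NAND n3 must be 0, so both n1 = 1 and n3 = 1.
n1 = r XOR q must be 1, so r and q differ.
n3 = n2 AND p must be 1, so both n2 = 1 and p = 1.
Satisfying assignments:
  p=1, q=0, r=1, s=0
  p=1, q=0, r=1, s=1
  p=1, q=1, r=0, s=0
  p=1, q=1, r=0, s=1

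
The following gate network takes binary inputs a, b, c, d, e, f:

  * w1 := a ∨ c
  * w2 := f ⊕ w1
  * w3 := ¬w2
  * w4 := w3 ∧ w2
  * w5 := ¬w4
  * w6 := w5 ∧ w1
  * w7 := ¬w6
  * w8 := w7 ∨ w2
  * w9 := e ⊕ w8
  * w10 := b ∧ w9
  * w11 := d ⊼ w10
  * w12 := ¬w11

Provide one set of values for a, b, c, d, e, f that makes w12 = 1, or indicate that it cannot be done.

Check with a=1, b=1, c=1, d=1, e=1, f=1:
w1 = a ∨ c = 1 ∨ 1 = 1
w2 = f ⊕ w1 = 1 ⊕ 1 = 0
w3 = ¬w2 = ¬0 = 1
w4 = w3 ∧ w2 = 1 ∧ 0 = 0
w5 = ¬w4 = ¬0 = 1
w6 = w5 ∧ w1 = 1 ∧ 1 = 1
w7 = ¬w6 = ¬1 = 0
w8 = w7 ∨ w2 = 0 ∨ 0 = 0
w9 = e ⊕ w8 = 1 ⊕ 0 = 1
w10 = b ∧ w9 = 1 ∧ 1 = 1
w11 = d ⊼ w10 = 1 ⊼ 1 = 0
w12 = ¬w11 = ¬0 = 1
So w12 = 1 as required.

a=1, b=1, c=1, d=1, e=1, f=1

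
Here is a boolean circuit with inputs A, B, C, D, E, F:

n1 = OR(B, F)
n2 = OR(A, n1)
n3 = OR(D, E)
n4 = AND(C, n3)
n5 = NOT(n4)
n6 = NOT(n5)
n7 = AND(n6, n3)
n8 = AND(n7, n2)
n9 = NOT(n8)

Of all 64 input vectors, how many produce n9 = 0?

21

n9 = NOT(n8) must be 0, so n8 = 1.
Enumerating the 64 input combinations, 21 give n9 = 0 and 43 give n9 = 1.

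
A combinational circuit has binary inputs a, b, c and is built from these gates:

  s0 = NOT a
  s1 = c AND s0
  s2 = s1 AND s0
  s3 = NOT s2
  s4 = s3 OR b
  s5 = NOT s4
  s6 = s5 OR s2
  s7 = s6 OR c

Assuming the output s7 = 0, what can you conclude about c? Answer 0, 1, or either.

s7 = s6 OR c must be 0, so both s6 = 0 and c = 0.
s6 = s5 OR s2 must be 0, so both s5 = 0 and s2 = 0.
Every assignment with s7 = 0 has c = 0; there are 4 such assignment(s).
  a=0, b=0, c=0
  a=0, b=1, c=0
  a=1, b=0, c=0
  a=1, b=1, c=0

0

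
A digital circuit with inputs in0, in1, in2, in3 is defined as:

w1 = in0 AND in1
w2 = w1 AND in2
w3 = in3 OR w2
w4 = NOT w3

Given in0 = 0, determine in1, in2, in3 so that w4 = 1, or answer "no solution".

in1=1, in2=0, in3=0

w4 = NOT w3 must be 1, so w3 = 0.
Check with in0 = 0 and in1=1, in2=0, in3=0:
w1 = in0 AND in1 = 0 AND 1 = 0
w2 = w1 AND in2 = 0 AND 0 = 0
w3 = in3 OR w2 = 0 OR 0 = 0
w4 = NOT w3 = NOT 0 = 1
So w4 = 1.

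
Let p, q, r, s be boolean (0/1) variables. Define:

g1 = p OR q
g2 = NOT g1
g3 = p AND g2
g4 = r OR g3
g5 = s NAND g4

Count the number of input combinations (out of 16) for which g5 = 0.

g5 = s NAND g4 must be 0, so both s = 1 and g4 = 1.
Satisfying assignments:
  p=0, q=0, r=1, s=1
  p=0, q=1, r=1, s=1
  p=1, q=0, r=1, s=1
  p=1, q=1, r=1, s=1

4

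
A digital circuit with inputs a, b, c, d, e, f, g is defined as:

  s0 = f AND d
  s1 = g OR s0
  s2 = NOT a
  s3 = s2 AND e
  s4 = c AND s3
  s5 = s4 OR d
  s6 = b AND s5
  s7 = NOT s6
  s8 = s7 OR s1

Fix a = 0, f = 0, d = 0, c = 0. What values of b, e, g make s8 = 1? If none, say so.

b=1, e=1, g=1

s8 = s7 OR s1 must be 1, so at least one of s7, s1 is 1.
Check with a = 0, f = 0, d = 0, c = 0 and b=1, e=1, g=1:
s0 = f AND d = 0 AND 0 = 0
s1 = g OR s0 = 1 OR 0 = 1
s2 = NOT a = NOT 0 = 1
s3 = s2 AND e = 1 AND 1 = 1
s4 = c AND s3 = 0 AND 1 = 0
s5 = s4 OR d = 0 OR 0 = 0
s6 = b AND s5 = 1 AND 0 = 0
s7 = NOT s6 = NOT 0 = 1
s8 = s7 OR s1 = 1 OR 1 = 1
So s8 = 1.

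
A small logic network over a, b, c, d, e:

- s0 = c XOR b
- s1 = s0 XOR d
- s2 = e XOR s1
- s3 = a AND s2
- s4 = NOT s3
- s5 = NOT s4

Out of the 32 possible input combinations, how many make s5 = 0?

s5 = NOT s4 must be 0, so s4 = 1.
s4 = NOT s3 must be 1, so s3 = 0.
s3 = a AND s2 must be 0, so at least one of a, s2 is 0.
Enumerating the 32 input combinations, 24 give s5 = 0 and 8 give s5 = 1.

24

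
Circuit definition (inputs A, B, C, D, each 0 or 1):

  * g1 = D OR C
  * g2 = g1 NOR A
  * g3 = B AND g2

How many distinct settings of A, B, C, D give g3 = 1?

1

g3 = B AND g2 must be 1, so both B = 1 and g2 = 1.
g2 = g1 NOR A must be 1, so both g1 = 0 and A = 0.
Satisfying assignments:
  A=0, B=1, C=0, D=0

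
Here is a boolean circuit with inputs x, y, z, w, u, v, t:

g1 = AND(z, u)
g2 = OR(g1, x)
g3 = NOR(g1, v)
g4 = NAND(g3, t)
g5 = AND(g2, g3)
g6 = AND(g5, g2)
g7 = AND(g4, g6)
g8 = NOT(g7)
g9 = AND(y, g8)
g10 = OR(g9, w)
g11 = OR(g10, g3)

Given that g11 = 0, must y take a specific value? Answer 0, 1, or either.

g11 = OR(g10, g3) must be 0, so both g10 = 0 and g3 = 0.
g10 = OR(g9, w) must be 0, so both g9 = 0 and w = 0.
Every assignment with g11 = 0 has y = 0; there are 20 such assignment(s).

0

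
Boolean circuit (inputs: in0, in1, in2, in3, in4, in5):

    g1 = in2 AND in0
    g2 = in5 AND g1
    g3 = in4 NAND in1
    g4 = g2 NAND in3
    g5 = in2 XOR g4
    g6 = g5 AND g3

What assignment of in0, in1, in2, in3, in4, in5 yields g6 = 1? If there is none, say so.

g6 = g5 AND g3 must be 1, so both g5 = 1 and g3 = 1.
g5 = in2 XOR g4 must be 1, so in2 and g4 differ.
Check with in0=0 in1=1 in2=0 in3=1 in4=0 in5=1:
g1 = in2 AND in0 = 0 AND 0 = 0
g2 = in5 AND g1 = 1 AND 0 = 0
g3 = in4 NAND in1 = 0 NAND 1 = 1
g4 = g2 NAND in3 = 0 NAND 1 = 1
g5 = in2 XOR g4 = 0 XOR 1 = 1
g6 = g5 AND g3 = 1 AND 1 = 1
So g6 = 1 as required.

in0=0 in1=1 in2=0 in3=1 in4=0 in5=1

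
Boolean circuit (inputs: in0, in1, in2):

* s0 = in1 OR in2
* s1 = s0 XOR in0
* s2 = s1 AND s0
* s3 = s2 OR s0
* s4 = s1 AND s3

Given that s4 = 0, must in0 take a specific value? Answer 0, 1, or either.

Both values of in0 occur among assignments with s4 = 0:
  in0=0: in0=0, in1=0, in2=0
  in0=1: in0=1, in1=0, in2=0

either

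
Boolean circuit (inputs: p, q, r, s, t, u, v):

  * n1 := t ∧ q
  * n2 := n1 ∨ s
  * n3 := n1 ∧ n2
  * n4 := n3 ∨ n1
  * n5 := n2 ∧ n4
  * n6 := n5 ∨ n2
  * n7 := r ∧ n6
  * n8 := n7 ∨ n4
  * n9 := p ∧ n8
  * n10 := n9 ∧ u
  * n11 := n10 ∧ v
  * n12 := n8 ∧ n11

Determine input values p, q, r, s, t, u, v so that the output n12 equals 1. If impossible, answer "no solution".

p=1, q=0, r=1, s=1, t=1, u=1, v=1

n12 = n8 ∧ n11 must be 1, so both n8 = 1 and n11 = 1.
n8 = n7 ∨ n4 must be 1, so at least one of n7, n4 is 1.
Check with p=1, q=0, r=1, s=1, t=1, u=1, v=1:
n1 = t ∧ q = 1 ∧ 0 = 0
n2 = n1 ∨ s = 0 ∨ 1 = 1
n3 = n1 ∧ n2 = 0 ∧ 1 = 0
n4 = n3 ∨ n1 = 0 ∨ 0 = 0
n5 = n2 ∧ n4 = 1 ∧ 0 = 0
n6 = n5 ∨ n2 = 0 ∨ 1 = 1
n7 = r ∧ n6 = 1 ∧ 1 = 1
n8 = n7 ∨ n4 = 1 ∨ 0 = 1
n9 = p ∧ n8 = 1 ∧ 1 = 1
n10 = n9 ∧ u = 1 ∧ 1 = 1
n11 = n10 ∧ v = 1 ∧ 1 = 1
n12 = n8 ∧ n11 = 1 ∧ 1 = 1
So n12 = 1 as required.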